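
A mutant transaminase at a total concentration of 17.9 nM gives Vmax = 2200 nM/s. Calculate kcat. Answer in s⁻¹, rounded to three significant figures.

123 s⁻¹

kcat = Vmax/[E]total = 2200 nM/s / 17.9 nM = 123 s⁻¹.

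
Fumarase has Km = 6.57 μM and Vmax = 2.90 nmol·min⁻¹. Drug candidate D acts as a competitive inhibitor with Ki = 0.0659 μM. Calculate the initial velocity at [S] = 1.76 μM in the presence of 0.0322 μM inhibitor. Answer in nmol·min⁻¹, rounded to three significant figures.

α = 1 + [I]/Ki = 1 + 0.0322/0.0659 = 1.489.
For a competitive inhibitor, Vmax is unchanged and the apparent Km becomes α·Km: Km,app = 9.78 μM, Vmax,app = 2.90 nmol·min⁻¹.
v = Vmax,app·[S]/(Km,app + [S]) = 2.90 × 1.76/(9.78 + 1.76) = 0.442 nmol·min⁻¹.

0.442 nmol·min⁻¹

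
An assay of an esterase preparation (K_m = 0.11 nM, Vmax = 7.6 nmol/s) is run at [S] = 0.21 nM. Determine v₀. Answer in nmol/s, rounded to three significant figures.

4.99 nmol/s

v = Vmax·[S]/(Km + [S]) = 7.6 × 0.21 / (0.11 + 0.21)
  = 1.596 / 0.3200 = 4.99 nmol/s.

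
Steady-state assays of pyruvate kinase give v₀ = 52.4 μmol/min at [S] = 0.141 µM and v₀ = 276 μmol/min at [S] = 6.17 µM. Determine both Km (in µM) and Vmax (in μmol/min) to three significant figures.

Km = 0.684 µM; Vmax = 307 μmol/min

In reciprocal form, 1/v = (Km/Vmax)·(1/[S]) + 1/Vmax. The two points give (1/[S], 1/v) = (7.092, 0.01908) and (0.1621, 0.003623).
Slope = (0.01908 − 0.003623)/(7.092 − 0.1621) = 0.002231; intercept = 0.01908 − 0.002231×7.092 = 0.003262.
Vmax = 1/intercept = 307 μmol/min; Km = slope × Vmax = 0.002231 × 307 = 0.684 µM.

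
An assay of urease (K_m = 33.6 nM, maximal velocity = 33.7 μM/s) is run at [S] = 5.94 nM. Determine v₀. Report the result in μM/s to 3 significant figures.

v = Vmax·[S]/(Km + [S]) = 33.7 × 5.94 / (33.6 + 5.94)
  = 200.2 / 39.54 = 5.06 μM/s.

5.06 μM/s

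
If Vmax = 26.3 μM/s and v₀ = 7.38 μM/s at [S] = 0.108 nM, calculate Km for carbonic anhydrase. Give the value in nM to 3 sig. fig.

From v = Vmax[S]/(Km+[S]), Km = [S](Vmax − v)/v.
Km = 0.108 × (26.3 − 7.38) / 7.38 = 2.043/7.38 = 0.277 nM.

0.277 nM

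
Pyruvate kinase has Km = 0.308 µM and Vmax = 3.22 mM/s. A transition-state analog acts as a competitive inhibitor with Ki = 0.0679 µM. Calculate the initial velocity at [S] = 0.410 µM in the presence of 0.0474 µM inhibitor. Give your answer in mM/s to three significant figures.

1.41 mM/s

α = 1 + [I]/Ki = 1 + 0.0474/0.0679 = 1.698.
For a competitive inhibitor, Vmax is unchanged and the apparent Km becomes α·Km: Km,app = 0.523 µM, Vmax,app = 3.22 mM/s.
v = Vmax,app·[S]/(Km,app + [S]) = 3.22 × 0.410/(0.523 + 0.410) = 1.41 mM/s.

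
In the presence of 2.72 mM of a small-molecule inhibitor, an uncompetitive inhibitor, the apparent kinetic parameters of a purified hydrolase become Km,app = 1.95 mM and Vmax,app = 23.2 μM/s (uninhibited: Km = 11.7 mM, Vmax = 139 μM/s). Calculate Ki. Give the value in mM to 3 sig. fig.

Uncompetitive: Vmax,app = Vmax/α (and Km,app = Km/α) with α = 1 + [I]/Ki.
α = Vmax/Vmax,app = 139/23.2 = 5.991.
Since α = 1 + [I]/Ki, [I]/Ki = 5.991 − 1 = 4.991 and Ki = 2.72/4.991 = 0.545 mM.

0.545 mM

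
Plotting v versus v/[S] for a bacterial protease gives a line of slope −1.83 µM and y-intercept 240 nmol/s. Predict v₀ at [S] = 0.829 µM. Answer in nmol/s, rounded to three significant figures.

74.8 nmol/s

In the Eadie–Hofstee form v = Vmax − Km·(v/[S]), the slope is −Km and the intercept is Vmax, so Km = 1.83 µM and Vmax = 240 nmol/s.
v = 240 × 0.829/(1.83 + 0.829) = 74.8 nmol/s.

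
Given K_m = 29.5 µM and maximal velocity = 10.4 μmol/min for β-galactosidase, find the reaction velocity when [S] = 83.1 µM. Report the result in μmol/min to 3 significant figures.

[S]/(Km+[S]) = 83.1/112.6 = 0.7380, the fractional saturation.
v = 0.7380 × Vmax = 0.7380 × 10.4 = 7.68 μmol/min.

7.68 μmol/min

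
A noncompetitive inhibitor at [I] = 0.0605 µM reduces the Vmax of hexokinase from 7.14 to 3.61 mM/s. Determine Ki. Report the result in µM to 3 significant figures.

0.0619 µM

Noncompetitive: Vmax,app = Vmax/α with α = 1 + [I]/Ki.
α = Vmax/Vmax,app = 7.14/3.61 = 1.978.
Ki = [I]/(α − 1) = 0.0605/0.9778 = 0.0619 µM.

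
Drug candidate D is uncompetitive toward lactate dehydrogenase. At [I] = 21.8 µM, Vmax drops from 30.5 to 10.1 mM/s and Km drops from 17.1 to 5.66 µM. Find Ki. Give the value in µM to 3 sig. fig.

10.8 µM

Uncompetitive: Vmax,app = Vmax/α (and Km,app = Km/α) with α = 1 + [I]/Ki.
α = Vmax/Vmax,app = 30.5/10.1 = 3.020.
Ki = [I]/(α − 1) = 21.8/2.020 = 10.8 µM.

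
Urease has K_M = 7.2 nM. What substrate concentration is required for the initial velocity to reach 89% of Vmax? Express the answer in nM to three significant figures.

v/Vmax = [S]/(Km+[S]) = 0.89, so [S] = Km·0.89/(1 − 0.89) = 7.2 × 8.091.
[S] = 58.3 nM.

58.3 nM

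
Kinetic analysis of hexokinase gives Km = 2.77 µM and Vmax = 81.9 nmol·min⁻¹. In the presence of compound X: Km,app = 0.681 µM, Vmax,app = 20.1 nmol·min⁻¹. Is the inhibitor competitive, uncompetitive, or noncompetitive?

uncompetitive

Both Km and Vmax decrease by the same factor (~4.07-fold) — characteristic of uncompetitive inhibition.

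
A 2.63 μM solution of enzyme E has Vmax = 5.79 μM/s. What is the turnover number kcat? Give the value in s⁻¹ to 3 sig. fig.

kcat = Vmax/[E]total = 5.79 μM/s / 2.63 μM = 2.20 s⁻¹.

2.20 s⁻¹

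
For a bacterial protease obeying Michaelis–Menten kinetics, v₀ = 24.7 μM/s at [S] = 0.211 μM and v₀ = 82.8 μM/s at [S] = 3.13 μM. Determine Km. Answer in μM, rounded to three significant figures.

From v = Vmax[S]/(Km+[S]), each point gives Vmax = v(Km+[S])/[S].
Equating: 24.7(Km+0.211)/0.211 = 82.8(Km+3.13)/3.13.
117.1·Km + 24.7 = 26.45·Km + 82.8, so (117.1 − 26.45)·Km = 82.8 − 24.7.
Km = 58.10/90.61 = 0.641 μM; then Vmax = 24.7(0.641+0.211)/0.211 = 99.8 μM/s.

0.641 μM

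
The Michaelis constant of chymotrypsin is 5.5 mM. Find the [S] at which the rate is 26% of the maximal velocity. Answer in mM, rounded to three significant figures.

v/Vmax = [S]/(Km+[S]) = 0.26, so [S] = Km·0.26/(1 − 0.26) = 5.5 × 0.3514.
[S] = 1.93 mM.

1.93 mM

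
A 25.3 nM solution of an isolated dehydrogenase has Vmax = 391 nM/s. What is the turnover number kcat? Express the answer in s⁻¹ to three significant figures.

15.5 s⁻¹

kcat = Vmax/[E]total = 391 nM/s / 25.3 nM = 15.5 s⁻¹.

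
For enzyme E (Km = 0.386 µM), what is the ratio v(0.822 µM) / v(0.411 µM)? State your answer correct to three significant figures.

The fractional saturations are [S]/(Km+[S]) = 0.411/0.7970 = 0.5157 and 0.822/1.208 = 0.6805.
v₂/v₁ is just their ratio: 0.6805/0.5157 = 1.32.

1.32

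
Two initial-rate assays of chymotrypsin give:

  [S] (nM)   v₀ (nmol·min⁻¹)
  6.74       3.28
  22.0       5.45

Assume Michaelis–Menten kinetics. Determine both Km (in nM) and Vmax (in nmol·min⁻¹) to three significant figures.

From v = Vmax[S]/(Km+[S]), each point gives Vmax = v(Km+[S])/[S].
Equating: 3.28(Km+6.74)/6.74 = 5.45(Km+22.0)/22.0.
0.4866·Km + 3.28 = 0.2477·Km + 5.45, so (0.4866 − 0.2477)·Km = 5.45 − 3.28.
Km = 2.170/0.2389 = 9.08 nM; then Vmax = 3.28(9.08+6.74)/6.74 = 7.70 nmol·min⁻¹.

Km = 9.08 nM; Vmax = 7.70 nmol·min⁻¹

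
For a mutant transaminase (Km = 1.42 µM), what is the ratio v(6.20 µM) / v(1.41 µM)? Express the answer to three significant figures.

1.63

Since Vmax cancels, v₂/v₁ = [S]₂(Km+[S]₁) / [S]₁(Km+[S]₂).
= 6.20×(1.42+1.41) / (1.41×(1.42+6.20)) = 17.55/10.74 = 1.63.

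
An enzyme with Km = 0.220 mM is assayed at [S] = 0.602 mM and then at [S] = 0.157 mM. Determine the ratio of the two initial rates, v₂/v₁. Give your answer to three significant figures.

0.569

Since Vmax cancels, v₂/v₁ = [S]₂(Km+[S]₁) / [S]₁(Km+[S]₂).
= 0.157×(0.220+0.602) / (0.602×(0.220+0.157)) = 0.1291/0.2270 = 0.569.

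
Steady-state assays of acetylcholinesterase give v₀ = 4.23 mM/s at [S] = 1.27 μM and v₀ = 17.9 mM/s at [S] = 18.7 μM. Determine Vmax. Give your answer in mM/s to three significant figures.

From v = Vmax[S]/(Km+[S]), each point gives Vmax = v(Km+[S])/[S].
Equating: 4.23(Km+1.27)/1.27 = 17.9(Km+18.7)/18.7.
3.331·Km + 4.23 = 0.9572·Km + 17.9, so (3.331 − 0.9572)·Km = 17.9 − 4.23.
Km = 13.67/2.373 = 5.76 μM; then Vmax = 4.23(5.76+1.27)/1.27 = 23.4 mM/s.

23.4 mM/s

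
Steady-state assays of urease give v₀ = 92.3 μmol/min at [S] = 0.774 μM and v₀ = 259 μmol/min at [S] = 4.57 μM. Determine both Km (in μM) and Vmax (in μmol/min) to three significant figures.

From v = Vmax[S]/(Km+[S]), each point gives Vmax = v(Km+[S])/[S].
Equating: 92.3(Km+0.774)/0.774 = 259(Km+4.57)/4.57.
119.3·Km + 92.3 = 56.67·Km + 259, so (119.3 − 56.67)·Km = 259 − 92.3.
Km = 166.7/62.58 = 2.66 μM; then Vmax = 92.3(2.66+0.774)/0.774 = 410 μmol/min.

Km = 2.66 μM; Vmax = 410 μmol/min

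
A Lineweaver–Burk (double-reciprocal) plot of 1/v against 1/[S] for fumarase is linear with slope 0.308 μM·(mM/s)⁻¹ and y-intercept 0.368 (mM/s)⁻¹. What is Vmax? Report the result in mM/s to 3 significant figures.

2.72 mM/s

The y-intercept of a Lineweaver–Burk plot equals 1/Vmax, so Vmax = 1/0.368 = 2.72 mM/s.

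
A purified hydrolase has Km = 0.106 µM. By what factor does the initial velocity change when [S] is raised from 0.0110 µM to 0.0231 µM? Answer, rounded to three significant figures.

1.90

The fractional saturations are [S]/(Km+[S]) = 0.0110/0.1170 = 0.09402 and 0.0231/0.1291 = 0.1789.
v₂/v₁ is just their ratio: 0.1789/0.09402 = 1.90.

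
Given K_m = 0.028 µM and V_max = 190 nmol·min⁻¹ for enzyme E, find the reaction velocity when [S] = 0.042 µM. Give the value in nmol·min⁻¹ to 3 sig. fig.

v = Vmax·[S]/(Km + [S]) = 190 × 0.042 / (0.028 + 0.042)
  = 7.980 / 0.07000 = 114 nmol·min⁻¹.

114 nmol·min⁻¹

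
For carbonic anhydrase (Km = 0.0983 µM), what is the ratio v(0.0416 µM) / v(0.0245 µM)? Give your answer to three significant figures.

1.49

The fractional saturations are [S]/(Km+[S]) = 0.0245/0.1228 = 0.1995 and 0.0416/0.1399 = 0.2974.
v₂/v₁ is just their ratio: 0.2974/0.1995 = 1.49.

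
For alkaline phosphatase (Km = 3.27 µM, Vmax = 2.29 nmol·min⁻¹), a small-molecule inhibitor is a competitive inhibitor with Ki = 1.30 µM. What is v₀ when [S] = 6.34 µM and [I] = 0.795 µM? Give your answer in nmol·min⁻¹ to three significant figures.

α = 1 + [I]/Ki = 1 + 0.795/1.30 = 1.612.
For a competitive inhibitor, Vmax is unchanged and the apparent Km becomes α·Km: Km,app = 5.27 µM, Vmax,app = 2.29 nmol·min⁻¹.
v = Vmax,app·[S]/(Km,app + [S]) = 2.29 × 6.34/(5.27 + 6.34) = 1.25 nmol·min⁻¹.

1.25 nmol·min⁻¹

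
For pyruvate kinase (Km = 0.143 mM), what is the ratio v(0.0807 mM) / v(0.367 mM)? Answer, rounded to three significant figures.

0.501

The fractional saturations are [S]/(Km+[S]) = 0.367/0.5100 = 0.7196 and 0.0807/0.2237 = 0.3608.
v₂/v₁ is just their ratio: 0.3608/0.7196 = 0.501.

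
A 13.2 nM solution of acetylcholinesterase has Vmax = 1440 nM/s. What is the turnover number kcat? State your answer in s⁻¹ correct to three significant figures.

kcat = Vmax/[E]total = 1440 nM/s / 13.2 nM = 109 s⁻¹.

109 s⁻¹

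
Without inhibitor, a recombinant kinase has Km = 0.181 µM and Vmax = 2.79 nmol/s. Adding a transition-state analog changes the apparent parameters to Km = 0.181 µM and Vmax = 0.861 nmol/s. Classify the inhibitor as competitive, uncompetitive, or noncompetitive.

noncompetitive

Vmax decreases (2.79 → 0.861 nmol/s) while Km is unchanged — pure noncompetitive inhibition.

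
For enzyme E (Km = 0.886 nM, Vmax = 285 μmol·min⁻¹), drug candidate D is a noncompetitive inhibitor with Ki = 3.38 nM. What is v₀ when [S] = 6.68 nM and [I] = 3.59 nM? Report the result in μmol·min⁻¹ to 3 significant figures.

122 μmol·min⁻¹

With α = 1 + [I]/Ki = 1 + 3.59/3.38 = 2.062, the noncompetitive rate law is v = (Vmax/α)·[S] / (Km + [S]).
v = (285/2.062)×6.68 / (0.886 + 6.68) = 923.2/7.566 = 122 μmol·min⁻¹.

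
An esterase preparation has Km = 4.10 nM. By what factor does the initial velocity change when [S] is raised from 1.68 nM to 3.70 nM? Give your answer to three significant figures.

1.63

Since Vmax cancels, v₂/v₁ = [S]₂(Km+[S]₁) / [S]₁(Km+[S]₂).
= 3.70×(4.10+1.68) / (1.68×(4.10+3.70)) = 21.39/13.10 = 1.63.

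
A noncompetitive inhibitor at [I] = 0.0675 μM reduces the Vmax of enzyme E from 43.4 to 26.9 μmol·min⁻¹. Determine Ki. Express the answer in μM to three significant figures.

Noncompetitive: Vmax,app = Vmax/α with α = 1 + [I]/Ki.
α = Vmax/Vmax,app = 43.4/26.9 = 1.613.
Ki = [I]/(α − 1) = 0.0675/0.6134 = 0.110 μM.

0.110 μM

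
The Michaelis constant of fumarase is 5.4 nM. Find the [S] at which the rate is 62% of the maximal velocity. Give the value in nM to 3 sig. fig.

8.81 nM

v/Vmax = [S]/(Km+[S]) = 0.62, so [S] = Km·0.62/(1 − 0.62) = 5.4 × 1.632.
[S] = 8.81 nM.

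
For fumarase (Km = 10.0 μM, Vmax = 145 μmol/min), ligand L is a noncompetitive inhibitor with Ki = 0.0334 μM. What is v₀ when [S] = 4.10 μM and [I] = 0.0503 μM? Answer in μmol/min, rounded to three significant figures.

α = 1 + [I]/Ki = 1 + 0.0503/0.0334 = 2.506.
For a noncompetitive inhibitor, Vmax is reduced to Vmax/α while Km is unchanged: Km,app = 10.0 μM, Vmax,app = 57.9 μmol/min.
v = Vmax,app·[S]/(Km,app + [S]) = 57.9 × 4.10/(10.0 + 4.10) = 16.8 μmol/min.

16.8 μmol/min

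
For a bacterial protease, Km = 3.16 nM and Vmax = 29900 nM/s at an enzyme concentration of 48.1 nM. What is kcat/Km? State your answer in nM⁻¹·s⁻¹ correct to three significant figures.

kcat = Vmax/[E]total = 29900/48.1 = 622 s⁻¹.
kcat/Km = 622/3.16 = 197 nM⁻¹·s⁻¹.

197 nM⁻¹·s⁻¹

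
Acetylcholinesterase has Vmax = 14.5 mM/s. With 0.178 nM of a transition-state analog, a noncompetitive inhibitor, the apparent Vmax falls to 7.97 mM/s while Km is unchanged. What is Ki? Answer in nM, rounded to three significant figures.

Noncompetitive: Vmax,app = Vmax/α with α = 1 + [I]/Ki.
α = Vmax/Vmax,app = 14.5/7.97 = 1.819.
Ki = [I]/(α − 1) = 0.178/0.8193 = 0.217 nM.

0.217 nM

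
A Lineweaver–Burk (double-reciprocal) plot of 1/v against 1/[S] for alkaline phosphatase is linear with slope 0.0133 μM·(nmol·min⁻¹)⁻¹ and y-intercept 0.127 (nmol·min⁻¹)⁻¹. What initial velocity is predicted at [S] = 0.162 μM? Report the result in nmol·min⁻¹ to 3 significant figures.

The y-intercept is 1/Vmax, so Vmax = 1/0.127 = 7.87 nmol·min⁻¹.
The slope is Km/Vmax, so Km = 0.0133 × 7.87 = 0.105 μM.
Then v = 7.87 × 0.162/(0.105 + 0.162) = 4.78 nmol·min⁻¹.

4.78 nmol·min⁻¹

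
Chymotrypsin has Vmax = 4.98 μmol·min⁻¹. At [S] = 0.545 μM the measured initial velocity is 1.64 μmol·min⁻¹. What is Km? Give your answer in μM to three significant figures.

1.11 μM

v/Vmax = 1.64/4.98 = 0.3293 = [S]/(Km+[S]).
So Km + [S] = [S]/0.3293 = 1.655 μM, giving Km = 1.655 − 0.545 = 1.11 μM.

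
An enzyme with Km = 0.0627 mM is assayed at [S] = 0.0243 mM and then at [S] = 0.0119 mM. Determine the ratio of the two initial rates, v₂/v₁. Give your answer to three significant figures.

The fractional saturations are [S]/(Km+[S]) = 0.0243/0.08700 = 0.2793 and 0.0119/0.07460 = 0.1595.
v₂/v₁ is just their ratio: 0.1595/0.2793 = 0.571.

0.571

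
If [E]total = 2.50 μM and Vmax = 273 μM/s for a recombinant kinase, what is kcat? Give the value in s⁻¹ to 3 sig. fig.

kcat = Vmax/[E]total = 273 μM/s / 2.50 μM = 109 s⁻¹.

109 s⁻¹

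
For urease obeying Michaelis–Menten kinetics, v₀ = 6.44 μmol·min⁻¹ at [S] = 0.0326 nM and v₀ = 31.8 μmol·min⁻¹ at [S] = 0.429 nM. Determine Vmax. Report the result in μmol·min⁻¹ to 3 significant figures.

In reciprocal form, 1/v = (Km/Vmax)·(1/[S]) + 1/Vmax. The two points give (1/[S], 1/v) = (30.67, 0.1553) and (2.331, 0.03145).
Slope = (0.1553 − 0.03145)/(30.67 − 2.331) = 0.004369; intercept = 0.1553 − 0.004369×30.67 = 0.02126.
Vmax = 1/intercept = 47.0 μmol·min⁻¹; Km = slope × Vmax = 0.004369 × 47.0 = 0.205 nM.

47.0 μmol·min⁻¹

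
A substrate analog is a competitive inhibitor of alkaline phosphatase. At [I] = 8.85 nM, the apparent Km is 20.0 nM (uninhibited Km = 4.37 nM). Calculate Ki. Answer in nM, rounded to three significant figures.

Competitive: Km,app = α·Km with α = 1 + [I]/Ki.
α = Km,app/Km = 20.0/4.37 = 4.577.
Ki = [I]/(α − 1) = 8.85/3.577 = 2.47 nM.

2.47 nM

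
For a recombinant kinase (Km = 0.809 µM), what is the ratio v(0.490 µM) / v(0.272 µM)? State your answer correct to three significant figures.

Since Vmax cancels, v₂/v₁ = [S]₂(Km+[S]₁) / [S]₁(Km+[S]₂).
= 0.490×(0.809+0.272) / (0.272×(0.809+0.490)) = 0.5297/0.3533 = 1.50.

1.50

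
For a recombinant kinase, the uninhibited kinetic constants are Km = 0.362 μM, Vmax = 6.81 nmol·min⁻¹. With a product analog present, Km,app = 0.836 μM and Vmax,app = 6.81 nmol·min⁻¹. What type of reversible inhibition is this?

Km increases (0.362 → 0.836 μM) while Vmax is unchanged — the hallmark of competitive inhibition.

competitive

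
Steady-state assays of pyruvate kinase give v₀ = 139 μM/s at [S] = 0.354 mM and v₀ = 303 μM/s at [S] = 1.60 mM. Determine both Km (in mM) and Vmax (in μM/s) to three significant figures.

Km = 0.807 mM; Vmax = 456 μM/s

In reciprocal form, 1/v = (Km/Vmax)·(1/[S]) + 1/Vmax. The two points give (1/[S], 1/v) = (2.825, 0.007194) and (0.6250, 0.003300).
Slope = (0.007194 − 0.003300)/(2.825 − 0.6250) = 0.001770; intercept = 0.007194 − 0.001770×2.825 = 0.002194.
Vmax = 1/intercept = 456 μM/s; Km = slope × Vmax = 0.001770 × 456 = 0.807 mM.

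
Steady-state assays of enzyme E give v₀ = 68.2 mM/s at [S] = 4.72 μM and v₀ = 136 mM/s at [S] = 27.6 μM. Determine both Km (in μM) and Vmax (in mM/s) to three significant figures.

Km = 7.12 μM; Vmax = 171 mM/s

From v = Vmax[S]/(Km+[S]), each point gives Vmax = v(Km+[S])/[S].
Equating: 68.2(Km+4.72)/4.72 = 136(Km+27.6)/27.6.
14.45·Km + 68.2 = 4.928·Km + 136, so (14.45 − 4.928)·Km = 136 − 68.2.
Km = 67.80/9.522 = 7.12 μM; then Vmax = 68.2(7.12+4.72)/4.72 = 171 mM/s.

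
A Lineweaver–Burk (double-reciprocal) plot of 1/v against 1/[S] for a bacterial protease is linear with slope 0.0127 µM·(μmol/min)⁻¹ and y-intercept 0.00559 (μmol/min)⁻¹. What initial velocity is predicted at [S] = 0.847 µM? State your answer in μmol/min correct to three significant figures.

48.6 μmol/min

The y-intercept is 1/Vmax, so Vmax = 1/0.00559 = 179 μmol/min.
The slope is Km/Vmax, so Km = 0.0127 × 179 = 2.27 µM.
Then v = 179 × 0.847/(2.27 + 0.847) = 48.6 μmol/min.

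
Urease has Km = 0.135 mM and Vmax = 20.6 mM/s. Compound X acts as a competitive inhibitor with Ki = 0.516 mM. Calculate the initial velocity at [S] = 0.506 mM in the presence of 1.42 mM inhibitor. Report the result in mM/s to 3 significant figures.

10.3 mM/s

With α = 1 + [I]/Ki = 1 + 1.42/0.516 = 3.752, the competitive rate law is v = Vmax[S] / (αKm + [S]).
v = 20.6×0.506 / (3.752×0.135 + 0.506) = 10.42/1.013 = 10.3 mM/s.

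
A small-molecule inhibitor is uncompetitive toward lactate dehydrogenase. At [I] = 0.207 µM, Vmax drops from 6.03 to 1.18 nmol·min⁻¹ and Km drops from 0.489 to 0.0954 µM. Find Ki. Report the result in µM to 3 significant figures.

0.0504 µM

Uncompetitive: Vmax,app = Vmax/α (and Km,app = Km/α) with α = 1 + [I]/Ki.
α = Vmax/Vmax,app = 6.03/1.18 = 5.110.
Since α = 1 + [I]/Ki, [I]/Ki = 5.110 − 1 = 4.110 and Ki = 0.207/4.110 = 0.0504 µM.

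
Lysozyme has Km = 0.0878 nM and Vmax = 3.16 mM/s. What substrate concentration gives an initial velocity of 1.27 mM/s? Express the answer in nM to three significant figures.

The required fractional saturation is v/Vmax = 1.27/3.16 = 0.4019.
Then [S]/(Km+[S]) = 0.4019 ⇒ [S] = 0.0878 × 0.4019/(1 − 0.4019) = 0.0590 nM.

0.0590 nM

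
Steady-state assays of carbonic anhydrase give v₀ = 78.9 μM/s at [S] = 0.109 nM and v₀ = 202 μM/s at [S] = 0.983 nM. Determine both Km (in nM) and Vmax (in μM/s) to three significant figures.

In reciprocal form, 1/v = (Km/Vmax)·(1/[S]) + 1/Vmax. The two points give (1/[S], 1/v) = (9.174, 0.01267) and (1.017, 0.004950).
Slope = (0.01267 − 0.004950)/(9.174 − 1.017) = 0.0009469; intercept = 0.01267 − 0.0009469×9.174 = 0.003987.
Vmax = 1/intercept = 251 μM/s; Km = slope × Vmax = 0.0009469 × 251 = 0.237 nM.

Km = 0.237 nM; Vmax = 251 μM/s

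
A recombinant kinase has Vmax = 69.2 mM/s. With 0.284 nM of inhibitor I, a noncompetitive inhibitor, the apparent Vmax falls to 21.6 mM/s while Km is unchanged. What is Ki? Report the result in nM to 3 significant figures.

Noncompetitive: Vmax,app = Vmax/α with α = 1 + [I]/Ki.
α = Vmax/Vmax,app = 69.2/21.6 = 3.204.
Since α = 1 + [I]/Ki, [I]/Ki = 3.204 − 1 = 2.204 and Ki = 0.284/2.204 = 0.129 nM.

0.129 nM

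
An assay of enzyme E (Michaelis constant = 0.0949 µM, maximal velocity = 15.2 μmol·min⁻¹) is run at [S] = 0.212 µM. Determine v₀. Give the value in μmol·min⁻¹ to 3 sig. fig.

[S]/(Km+[S]) = 0.212/0.3069 = 0.6908, the fractional saturation.
v = 0.6908 × Vmax = 0.6908 × 15.2 = 10.5 μmol·min⁻¹.

10.5 μmol·min⁻¹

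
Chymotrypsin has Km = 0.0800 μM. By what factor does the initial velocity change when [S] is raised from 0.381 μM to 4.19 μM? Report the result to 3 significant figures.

1.19

Since Vmax cancels, v₂/v₁ = [S]₂(Km+[S]₁) / [S]₁(Km+[S]₂).
= 4.19×(0.0800+0.381) / (0.381×(0.0800+4.19)) = 1.932/1.627 = 1.19.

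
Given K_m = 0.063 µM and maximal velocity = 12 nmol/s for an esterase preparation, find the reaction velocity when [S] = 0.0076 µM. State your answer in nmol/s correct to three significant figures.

1.29 nmol/s

[S]/(Km+[S]) = 0.0076/0.07060 = 0.1076, the fractional saturation.
v = 0.1076 × Vmax = 0.1076 × 12 = 1.29 nmol/s.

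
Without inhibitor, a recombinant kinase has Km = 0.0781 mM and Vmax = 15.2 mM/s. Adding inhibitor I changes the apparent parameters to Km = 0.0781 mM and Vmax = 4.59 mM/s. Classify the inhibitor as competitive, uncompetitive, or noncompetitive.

noncompetitive

Vmax decreases (15.2 → 4.59 mM/s) while Km is unchanged — pure noncompetitive inhibition.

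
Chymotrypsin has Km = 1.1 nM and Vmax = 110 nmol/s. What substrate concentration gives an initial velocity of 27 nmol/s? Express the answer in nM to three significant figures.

0.358 nM

Rearranging v = Vmax[S]/(Km+[S]) gives [S] = Km·v/(Vmax − v).
[S] = 1.1 × 27 / (110 − 27) = 29.70/83.00 = 0.358 nM.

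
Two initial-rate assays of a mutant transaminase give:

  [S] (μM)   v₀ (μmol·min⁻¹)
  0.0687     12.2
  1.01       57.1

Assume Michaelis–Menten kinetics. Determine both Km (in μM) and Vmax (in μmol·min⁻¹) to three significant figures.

Km = 0.371 μM; Vmax = 78.1 μmol·min⁻¹

From v = Vmax[S]/(Km+[S]), each point gives Vmax = v(Km+[S])/[S].
Equating: 12.2(Km+0.0687)/0.0687 = 57.1(Km+1.01)/1.01.
177.6·Km + 12.2 = 56.53·Km + 57.1, so (177.6 − 56.53)·Km = 57.1 − 12.2.
Km = 44.90/121.0 = 0.371 μM; then Vmax = 12.2(0.371+0.0687)/0.0687 = 78.1 μmol·min⁻¹.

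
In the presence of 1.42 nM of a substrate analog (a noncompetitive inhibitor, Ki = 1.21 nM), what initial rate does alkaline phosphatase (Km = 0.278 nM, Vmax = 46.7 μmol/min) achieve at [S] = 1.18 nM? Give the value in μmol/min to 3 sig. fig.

α = 1 + [I]/Ki = 1 + 1.42/1.21 = 2.174.
For a noncompetitive inhibitor, Vmax is reduced to Vmax/α while Km is unchanged: Km,app = 0.278 nM, Vmax,app = 21.5 μmol/min.
v = Vmax,app·[S]/(Km,app + [S]) = 21.5 × 1.18/(0.278 + 1.18) = 17.4 μmol/min.

17.4 μmol/min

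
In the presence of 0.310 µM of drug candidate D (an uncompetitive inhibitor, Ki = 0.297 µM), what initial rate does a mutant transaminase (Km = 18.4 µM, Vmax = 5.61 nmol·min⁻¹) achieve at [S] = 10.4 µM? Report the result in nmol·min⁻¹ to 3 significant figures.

1.47 nmol·min⁻¹

With α = 1 + [I]/Ki = 1 + 0.310/0.297 = 2.044, the uncompetitive rate law is v = (Vmax/α)·[S] / (Km/α + [S]).
v = (5.61/2.044)×10.4 / (18.4/2.044 + 10.4) = 28.55/19.40 = 1.47 nmol·min⁻¹.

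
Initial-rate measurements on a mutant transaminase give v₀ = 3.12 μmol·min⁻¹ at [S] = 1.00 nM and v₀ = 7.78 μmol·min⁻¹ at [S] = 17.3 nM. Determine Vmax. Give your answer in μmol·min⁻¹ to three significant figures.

8.56 μmol·min⁻¹

In reciprocal form, 1/v = (Km/Vmax)·(1/[S]) + 1/Vmax. The two points give (1/[S], 1/v) = (1.000, 0.3205) and (0.05780, 0.1285).
Slope = (0.3205 − 0.1285)/(1.000 − 0.05780) = 0.2038; intercept = 0.3205 − 0.2038×1.000 = 0.1168.
Vmax = 1/intercept = 8.56 μmol·min⁻¹; Km = slope × Vmax = 0.2038 × 8.56 = 1.75 nM.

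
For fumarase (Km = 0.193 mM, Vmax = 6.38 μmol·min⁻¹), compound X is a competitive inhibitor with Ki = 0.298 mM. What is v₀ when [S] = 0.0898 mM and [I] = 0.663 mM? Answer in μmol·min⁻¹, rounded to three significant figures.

0.804 μmol·min⁻¹

α = 1 + [I]/Ki = 1 + 0.663/0.298 = 3.225.
For a competitive inhibitor, Vmax is unchanged and the apparent Km becomes α·Km: Km,app = 0.622 mM, Vmax,app = 6.38 μmol·min⁻¹.
v = Vmax,app·[S]/(Km,app + [S]) = 6.38 × 0.0898/(0.622 + 0.0898) = 0.804 μmol·min⁻¹.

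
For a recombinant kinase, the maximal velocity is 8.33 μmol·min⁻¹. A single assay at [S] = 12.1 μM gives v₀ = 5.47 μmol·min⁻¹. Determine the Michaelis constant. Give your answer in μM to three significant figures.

v/Vmax = 5.47/8.33 = 0.6567 = [S]/(Km+[S]).
So Km + [S] = [S]/0.6567 = 18.43 μM, giving Km = 18.43 − 12.1 = 6.33 μM.

6.33 μM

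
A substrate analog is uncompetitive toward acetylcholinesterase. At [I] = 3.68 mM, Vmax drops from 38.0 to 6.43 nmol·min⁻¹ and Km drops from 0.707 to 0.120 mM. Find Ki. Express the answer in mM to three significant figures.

Uncompetitive: Vmax,app = Vmax/α (and Km,app = Km/α) with α = 1 + [I]/Ki.
α = Vmax/Vmax,app = 38.0/6.43 = 5.910.
Ki = [I]/(α − 1) = 3.68/4.910 = 0.750 mM.

0.750 mM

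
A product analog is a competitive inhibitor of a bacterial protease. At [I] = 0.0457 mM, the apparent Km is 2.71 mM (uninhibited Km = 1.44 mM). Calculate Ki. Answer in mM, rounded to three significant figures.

0.0518 mM

Competitive: Km,app = α·Km with α = 1 + [I]/Ki.
α = Km,app/Km = 2.71/1.44 = 1.882.
Ki = [I]/(α − 1) = 0.0457/0.8819 = 0.0518 mM.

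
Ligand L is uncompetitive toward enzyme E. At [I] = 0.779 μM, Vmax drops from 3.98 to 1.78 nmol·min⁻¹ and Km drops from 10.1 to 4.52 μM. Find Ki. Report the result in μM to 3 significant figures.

0.630 μM

Uncompetitive: Vmax,app = Vmax/α (and Km,app = Km/α) with α = 1 + [I]/Ki.
α = Vmax/Vmax,app = 3.98/1.78 = 2.236.
Ki = [I]/(α − 1) = 0.779/1.236 = 0.630 μM.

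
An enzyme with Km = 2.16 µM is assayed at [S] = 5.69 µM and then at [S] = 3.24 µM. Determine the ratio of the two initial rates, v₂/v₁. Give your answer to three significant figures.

The fractional saturations are [S]/(Km+[S]) = 5.69/7.850 = 0.7248 and 3.24/5.400 = 0.6000.
v₂/v₁ is just their ratio: 0.6000/0.7248 = 0.828.

0.828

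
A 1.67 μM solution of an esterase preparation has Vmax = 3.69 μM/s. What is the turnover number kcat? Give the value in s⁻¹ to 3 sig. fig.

kcat = Vmax/[E]total = 3.69 μM/s / 1.67 μM = 2.21 s⁻¹.

2.21 s⁻¹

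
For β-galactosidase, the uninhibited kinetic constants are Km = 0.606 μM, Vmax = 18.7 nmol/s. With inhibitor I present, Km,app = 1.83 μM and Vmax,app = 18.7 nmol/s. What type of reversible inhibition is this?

Km increases (0.606 → 1.83 μM) while Vmax is unchanged — the hallmark of competitive inhibition.

competitive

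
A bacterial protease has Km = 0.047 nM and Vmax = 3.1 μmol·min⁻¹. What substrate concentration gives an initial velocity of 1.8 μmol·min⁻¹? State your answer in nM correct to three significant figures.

0.0651 nM

The required fractional saturation is v/Vmax = 1.8/3.1 = 0.5806.
Then [S]/(Km+[S]) = 0.5806 ⇒ [S] = 0.047 × 0.5806/(1 − 0.5806) = 0.0651 nM.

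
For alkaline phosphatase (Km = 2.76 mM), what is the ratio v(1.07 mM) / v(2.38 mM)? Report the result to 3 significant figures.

0.603

The fractional saturations are [S]/(Km+[S]) = 2.38/5.140 = 0.4630 and 1.07/3.830 = 0.2794.
v₂/v₁ is just their ratio: 0.2794/0.4630 = 0.603.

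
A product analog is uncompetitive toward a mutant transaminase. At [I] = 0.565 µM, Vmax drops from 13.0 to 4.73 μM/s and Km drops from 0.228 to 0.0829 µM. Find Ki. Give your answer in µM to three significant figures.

0.323 µM

Uncompetitive: Vmax,app = Vmax/α (and Km,app = Km/α) with α = 1 + [I]/Ki.
α = Vmax/Vmax,app = 13.0/4.73 = 2.748.
Since α = 1 + [I]/Ki, [I]/Ki = 2.748 − 1 = 1.748 and Ki = 0.565/1.748 = 0.323 µM.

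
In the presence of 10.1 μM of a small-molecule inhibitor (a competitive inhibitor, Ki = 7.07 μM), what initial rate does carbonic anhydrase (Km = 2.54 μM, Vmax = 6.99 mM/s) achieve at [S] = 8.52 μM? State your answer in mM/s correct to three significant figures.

4.05 mM/s

α = 1 + [I]/Ki = 1 + 10.1/7.07 = 2.429.
For a competitive inhibitor, Vmax is unchanged and the apparent Km becomes α·Km: Km,app = 6.17 μM, Vmax,app = 6.99 mM/s.
v = Vmax,app·[S]/(Km,app + [S]) = 6.99 × 8.52/(6.17 + 8.52) = 4.05 mM/s.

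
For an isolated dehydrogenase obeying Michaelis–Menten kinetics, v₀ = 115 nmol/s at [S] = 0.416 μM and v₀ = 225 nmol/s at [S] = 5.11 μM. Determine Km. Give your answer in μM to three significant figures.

0.473 μM

From v = Vmax[S]/(Km+[S]), each point gives Vmax = v(Km+[S])/[S].
Equating: 115(Km+0.416)/0.416 = 225(Km+5.11)/5.11.
276.4·Km + 115 = 44.03·Km + 225, so (276.4 − 44.03)·Km = 225 − 115.
Km = 110.0/232.4 = 0.473 μM; then Vmax = 115(0.473+0.416)/0.416 = 246 nmol/s.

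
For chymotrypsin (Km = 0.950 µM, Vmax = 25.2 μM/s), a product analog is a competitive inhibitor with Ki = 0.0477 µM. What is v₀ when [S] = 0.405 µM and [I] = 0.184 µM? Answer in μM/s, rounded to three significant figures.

2.03 μM/s

α = 1 + [I]/Ki = 1 + 0.184/0.0477 = 4.857.
For a competitive inhibitor, Vmax is unchanged and the apparent Km becomes α·Km: Km,app = 4.61 µM, Vmax,app = 25.2 μM/s.
v = Vmax,app·[S]/(Km,app + [S]) = 25.2 × 0.405/(4.61 + 0.405) = 2.03 μM/s.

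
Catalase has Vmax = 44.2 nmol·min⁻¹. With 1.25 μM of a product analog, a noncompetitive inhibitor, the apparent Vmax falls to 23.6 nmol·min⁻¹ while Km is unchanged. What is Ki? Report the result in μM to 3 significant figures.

1.43 μM

Noncompetitive: Vmax,app = Vmax/α with α = 1 + [I]/Ki.
α = Vmax/Vmax,app = 44.2/23.6 = 1.873.
Ki = [I]/(α − 1) = 1.25/0.8729 = 1.43 μM.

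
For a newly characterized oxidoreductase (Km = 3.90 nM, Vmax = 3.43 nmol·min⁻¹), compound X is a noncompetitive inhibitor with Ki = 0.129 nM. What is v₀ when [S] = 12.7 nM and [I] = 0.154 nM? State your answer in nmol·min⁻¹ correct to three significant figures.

1.20 nmol·min⁻¹

With α = 1 + [I]/Ki = 1 + 0.154/0.129 = 2.194, the noncompetitive rate law is v = (Vmax/α)·[S] / (Km + [S]).
v = (3.43/2.194)×12.7 / (3.90 + 12.7) = 19.86/16.60 = 1.20 nmol·min⁻¹.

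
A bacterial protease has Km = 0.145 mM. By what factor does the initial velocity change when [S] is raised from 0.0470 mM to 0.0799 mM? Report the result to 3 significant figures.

The fractional saturations are [S]/(Km+[S]) = 0.0470/0.1920 = 0.2448 and 0.0799/0.2249 = 0.3553.
v₂/v₁ is just their ratio: 0.3553/0.2448 = 1.45.

1.45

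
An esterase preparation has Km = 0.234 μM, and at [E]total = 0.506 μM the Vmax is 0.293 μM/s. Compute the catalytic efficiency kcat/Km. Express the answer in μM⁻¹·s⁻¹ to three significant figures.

2.47 μM⁻¹·s⁻¹

kcat = Vmax/[E]total = 0.293/0.506 = 0.579 s⁻¹.
kcat/Km = 0.579/0.234 = 2.47 μM⁻¹·s⁻¹.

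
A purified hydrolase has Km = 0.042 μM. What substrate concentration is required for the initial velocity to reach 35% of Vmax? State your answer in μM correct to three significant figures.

0.0226 μM

v/Vmax = [S]/(Km+[S]) = 0.35, so [S] = Km·0.35/(1 − 0.35) = 0.042 × 0.5385.
[S] = 0.0226 μM.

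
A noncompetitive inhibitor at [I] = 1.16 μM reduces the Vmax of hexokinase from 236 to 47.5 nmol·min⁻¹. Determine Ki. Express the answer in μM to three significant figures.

0.292 μM

Noncompetitive: Vmax,app = Vmax/α with α = 1 + [I]/Ki.
α = Vmax/Vmax,app = 236/47.5 = 4.968.
Since α = 1 + [I]/Ki, [I]/Ki = 4.968 − 1 = 3.968 and Ki = 1.16/3.968 = 0.292 μM.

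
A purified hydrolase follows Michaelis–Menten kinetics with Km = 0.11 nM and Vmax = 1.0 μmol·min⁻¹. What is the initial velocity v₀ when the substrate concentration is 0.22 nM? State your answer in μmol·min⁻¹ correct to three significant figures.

0.667 μmol·min⁻¹

v = Vmax·[S]/(Km + [S]) = 1.0 × 0.22 / (0.11 + 0.22)
  = 0.2200 / 0.3300 = 0.667 μmol·min⁻¹.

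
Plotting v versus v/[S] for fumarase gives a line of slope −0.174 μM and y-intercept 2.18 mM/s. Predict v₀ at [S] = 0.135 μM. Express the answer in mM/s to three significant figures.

In the Eadie–Hofstee form v = Vmax − Km·(v/[S]), the slope is −Km and the intercept is Vmax, so Km = 0.174 μM and Vmax = 2.18 mM/s.
v = 2.18 × 0.135/(0.174 + 0.135) = 0.952 mM/s.

0.952 mM/s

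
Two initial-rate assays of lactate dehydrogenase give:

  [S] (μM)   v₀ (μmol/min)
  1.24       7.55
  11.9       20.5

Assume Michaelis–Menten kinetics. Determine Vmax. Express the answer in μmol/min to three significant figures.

In reciprocal form, 1/v = (Km/Vmax)·(1/[S]) + 1/Vmax. The two points give (1/[S], 1/v) = (0.8065, 0.1325) and (0.08403, 0.04878).
Slope = (0.1325 − 0.04878)/(0.8065 − 0.08403) = 0.1158; intercept = 0.1325 − 0.1158×0.8065 = 0.03905.
Vmax = 1/intercept = 25.6 μmol/min; Km = slope × Vmax = 0.1158 × 25.6 = 2.97 μM.

25.6 μmol/min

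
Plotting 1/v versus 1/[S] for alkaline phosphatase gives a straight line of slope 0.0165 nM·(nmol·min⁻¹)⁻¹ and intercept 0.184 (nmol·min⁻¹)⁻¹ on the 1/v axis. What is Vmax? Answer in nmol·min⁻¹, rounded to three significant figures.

The y-intercept of a Lineweaver–Burk plot equals 1/Vmax, so Vmax = 1/0.184 = 5.43 nmol·min⁻¹.

5.43 nmol·min⁻¹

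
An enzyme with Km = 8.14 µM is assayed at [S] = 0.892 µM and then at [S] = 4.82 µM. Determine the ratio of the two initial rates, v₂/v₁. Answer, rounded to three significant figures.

Since Vmax cancels, v₂/v₁ = [S]₂(Km+[S]₁) / [S]₁(Km+[S]₂).
= 4.82×(8.14+0.892) / (0.892×(8.14+4.82)) = 43.53/11.56 = 3.77.

3.77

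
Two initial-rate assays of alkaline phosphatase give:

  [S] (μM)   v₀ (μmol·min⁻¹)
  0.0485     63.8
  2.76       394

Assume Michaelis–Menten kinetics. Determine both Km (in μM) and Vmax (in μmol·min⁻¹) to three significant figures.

In reciprocal form, 1/v = (Km/Vmax)·(1/[S]) + 1/Vmax. The two points give (1/[S], 1/v) = (20.62, 0.01567) and (0.3623, 0.002538).
Slope = (0.01567 − 0.002538)/(20.62 − 0.3623) = 0.0006485; intercept = 0.01567 − 0.0006485×20.62 = 0.002303.
Vmax = 1/intercept = 434 μmol·min⁻¹; Km = slope × Vmax = 0.0006485 × 434 = 0.282 μM.

Km = 0.282 μM; Vmax = 434 μmol·min⁻¹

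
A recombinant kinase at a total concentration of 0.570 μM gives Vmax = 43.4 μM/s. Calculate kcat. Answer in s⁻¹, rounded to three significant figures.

76.1 s⁻¹

kcat = Vmax/[E]total = 43.4 μM/s / 0.570 μM = 76.1 s⁻¹.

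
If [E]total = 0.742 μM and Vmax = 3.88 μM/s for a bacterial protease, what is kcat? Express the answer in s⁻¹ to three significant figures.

5.23 s⁻¹

kcat = Vmax/[E]total = 3.88 μM/s / 0.742 μM = 5.23 s⁻¹.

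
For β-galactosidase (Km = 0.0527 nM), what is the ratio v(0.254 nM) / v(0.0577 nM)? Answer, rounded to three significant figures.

The fractional saturations are [S]/(Km+[S]) = 0.0577/0.1104 = 0.5226 and 0.254/0.3067 = 0.8282.
v₂/v₁ is just their ratio: 0.8282/0.5226 = 1.58.

1.58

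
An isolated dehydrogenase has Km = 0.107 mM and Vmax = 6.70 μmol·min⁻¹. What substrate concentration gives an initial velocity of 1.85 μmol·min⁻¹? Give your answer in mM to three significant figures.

Rearranging v = Vmax[S]/(Km+[S]) gives [S] = Km·v/(Vmax − v).
[S] = 0.107 × 1.85 / (6.70 − 1.85) = 0.1980/4.850 = 0.0408 mM.

0.0408 mM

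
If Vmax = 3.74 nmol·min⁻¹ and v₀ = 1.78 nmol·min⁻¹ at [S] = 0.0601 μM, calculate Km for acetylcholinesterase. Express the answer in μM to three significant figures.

0.0662 μM

From v = Vmax[S]/(Km+[S]), Km = [S](Vmax − v)/v.
Km = 0.0601 × (3.74 − 1.78) / 1.78 = 0.1178/1.78 = 0.0662 μM.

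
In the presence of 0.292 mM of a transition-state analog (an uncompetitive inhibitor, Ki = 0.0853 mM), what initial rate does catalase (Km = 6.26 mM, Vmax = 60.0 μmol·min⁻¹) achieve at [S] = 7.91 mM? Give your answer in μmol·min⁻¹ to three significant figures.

α = 1 + [I]/Ki = 1 + 0.292/0.0853 = 4.423.
For an uncompetitive inhibitor, both parameters are divided by α, giving Vmax/α and Km/α: Km,app = 1.42 mM, Vmax,app = 13.6 μmol·min⁻¹.
v = Vmax,app·[S]/(Km,app + [S]) = 13.6 × 7.91/(1.42 + 7.91) = 11.5 μmol·min⁻¹.

11.5 μmol·min⁻¹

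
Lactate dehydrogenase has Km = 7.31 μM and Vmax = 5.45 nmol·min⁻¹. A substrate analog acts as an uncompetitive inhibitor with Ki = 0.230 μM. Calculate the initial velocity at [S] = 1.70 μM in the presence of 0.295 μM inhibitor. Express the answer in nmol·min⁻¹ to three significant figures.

With α = 1 + [I]/Ki = 1 + 0.295/0.230 = 2.283, the uncompetitive rate law is v = (Vmax/α)·[S] / (Km/α + [S]).
v = (5.45/2.283)×1.70 / (7.31/2.283 + 1.70) = 4.059/4.902 = 0.828 nmol·min⁻¹.

0.828 nmol·min⁻¹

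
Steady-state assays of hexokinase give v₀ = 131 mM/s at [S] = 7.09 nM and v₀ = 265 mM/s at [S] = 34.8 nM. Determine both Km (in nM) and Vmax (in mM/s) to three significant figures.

In reciprocal form, 1/v = (Km/Vmax)·(1/[S]) + 1/Vmax. The two points give (1/[S], 1/v) = (0.1410, 0.007634) and (0.02874, 0.003774).
Slope = (0.007634 − 0.003774)/(0.1410 − 0.02874) = 0.03437; intercept = 0.007634 − 0.03437×0.1410 = 0.002786.
Vmax = 1/intercept = 359 mM/s; Km = slope × Vmax = 0.03437 × 359 = 12.3 nM.

Km = 12.3 nM; Vmax = 359 mM/s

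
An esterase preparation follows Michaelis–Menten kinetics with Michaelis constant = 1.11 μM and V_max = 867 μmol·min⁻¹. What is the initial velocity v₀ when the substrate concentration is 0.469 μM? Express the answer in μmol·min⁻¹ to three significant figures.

258 μmol·min⁻¹

v = Vmax·[S]/(Km + [S]) = 867 × 0.469 / (1.11 + 0.469)
  = 406.6 / 1.579 = 258 μmol·min⁻¹.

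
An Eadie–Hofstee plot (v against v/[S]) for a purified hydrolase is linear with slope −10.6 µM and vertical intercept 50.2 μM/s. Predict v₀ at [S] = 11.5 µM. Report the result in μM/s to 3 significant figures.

26.1 μM/s

In the Eadie–Hofstee form v = Vmax − Km·(v/[S]), the slope is −Km and the intercept is Vmax, so Km = 10.6 µM and Vmax = 50.2 μM/s.
v = 50.2 × 11.5/(10.6 + 11.5) = 26.1 μM/s.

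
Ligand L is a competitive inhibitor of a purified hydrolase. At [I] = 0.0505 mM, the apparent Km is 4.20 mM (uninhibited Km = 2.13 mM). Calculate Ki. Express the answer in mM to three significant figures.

0.0520 mM

Competitive: Km,app = α·Km with α = 1 + [I]/Ki.
α = Km,app/Km = 4.20/2.13 = 1.972.
Ki = [I]/(α − 1) = 0.0505/0.9718 = 0.0520 mM.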